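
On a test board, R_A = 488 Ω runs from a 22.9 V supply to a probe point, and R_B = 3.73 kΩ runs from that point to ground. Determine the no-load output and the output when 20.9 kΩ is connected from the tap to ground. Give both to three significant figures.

Open-circuit: V = 22.9 × 3730/(488 + 3730) = 20.3 V.
With the load, R_B becomes R_B‖R_L = 3165 Ω, so V = 22.9 × 3165/3653 = 19.8 V.

Unloaded: 20.3 V; loaded: 19.8 V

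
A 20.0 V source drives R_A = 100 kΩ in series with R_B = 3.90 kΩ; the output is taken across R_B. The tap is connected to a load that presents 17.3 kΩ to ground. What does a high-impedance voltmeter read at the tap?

V_out ≈ 0.617 V

The load sits in parallel with R_B: R_B‖R_L = (3.90 × 17.3) / (3.90 + 17.3) = 3.183 kΩ.
V_out = 20.0 × 3.183 / (100 + 3.183) = 20.0 × 3.183/103.2 = 0.617 V.
(Unloaded it would have been 0.751 V.)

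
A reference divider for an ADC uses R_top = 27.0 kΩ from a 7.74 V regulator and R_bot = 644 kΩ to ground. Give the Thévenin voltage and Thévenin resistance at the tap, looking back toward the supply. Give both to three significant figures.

V_th = 7.43 V, R_th = 25.9 kΩ

V_th is the open-circuit tap voltage: 7.74 × 644/(27.0 + 644) = 7.43 V.
With the supply zeroed, R_top and R_bot appear in parallel from the tap: R_th = R_top‖R_bot = (27.0 × 644)/671.0 = 25.9 kΩ.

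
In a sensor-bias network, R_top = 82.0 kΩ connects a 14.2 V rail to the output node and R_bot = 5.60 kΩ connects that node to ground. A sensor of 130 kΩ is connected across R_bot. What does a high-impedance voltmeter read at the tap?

The load sits in parallel with R_bot: R_bot‖R_L = (5.60 × 130) / (5.60 + 130) = 5.369 kΩ.
V_out = 14.2 × 5.369 / (82.0 + 5.369) = 14.2 × 5.369/87.37 = 0.873 V.

V_out ≈ 0.873 V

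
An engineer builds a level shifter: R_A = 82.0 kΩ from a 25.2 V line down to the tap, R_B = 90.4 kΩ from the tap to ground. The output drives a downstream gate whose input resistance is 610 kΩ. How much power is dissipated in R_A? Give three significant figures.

P ≈ 2.02 mW

Total resistance from the source is R_A + (R_B‖R_L) = 160.7 kΩ, so I = 25.2/160.7 kΩ = 0.1568 mA.
P = I²·R_A = (0.1568 mA)² × 82.0 kΩ = 2.02 mW.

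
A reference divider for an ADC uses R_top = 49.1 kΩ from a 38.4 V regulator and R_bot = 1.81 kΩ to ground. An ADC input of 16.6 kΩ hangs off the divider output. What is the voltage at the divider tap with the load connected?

The load sits in parallel with R_bot: R_bot‖R_L = (1.81 × 16.6) / (1.81 + 16.6) = 1.632 kΩ.
V_out = 38.4 × 1.632 / (49.1 + 1.632) = 38.4 × 1.632/50.73 = 1.24 V.
(Unloaded it would have been 1.37 V.)

V_out ≈ 1.24 V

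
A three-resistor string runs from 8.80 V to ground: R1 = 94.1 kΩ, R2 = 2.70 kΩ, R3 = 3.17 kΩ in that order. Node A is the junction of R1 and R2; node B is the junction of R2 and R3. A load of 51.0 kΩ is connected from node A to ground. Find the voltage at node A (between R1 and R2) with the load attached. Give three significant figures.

V ≈ 0.466 V

Below node A the series string R2+R3 = 5.870 kΩ sits in parallel with the 51.0 kΩ load: 5.264 kΩ.
V_A = 8.80 × 5.264/(94.1 + 5.264) = 0.466 V.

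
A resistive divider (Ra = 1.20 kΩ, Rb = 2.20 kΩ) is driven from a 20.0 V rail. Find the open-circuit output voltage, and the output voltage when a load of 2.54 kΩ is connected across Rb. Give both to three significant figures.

Unloaded: 12.9 V; loaded: 9.91 V

Open-circuit: V = 20.0 × 2.20/(1.20 + 2.20) = 12.9 V.
With the load, Rb becomes Rb‖R_L = 1.179 kΩ, so V = 20.0 × 1.179/2.379 = 9.91 V.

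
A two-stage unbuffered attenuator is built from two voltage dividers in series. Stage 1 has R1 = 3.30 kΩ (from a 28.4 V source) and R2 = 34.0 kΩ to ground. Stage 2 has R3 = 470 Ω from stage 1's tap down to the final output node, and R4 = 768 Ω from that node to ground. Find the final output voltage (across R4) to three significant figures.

V_out ≈ 4.68 V

Stage 2 presents R3+R4 = 1238 Ω as a load on stage 1's tap.
Stage 1's lower leg becomes R2‖(R3+R4) = 1195 Ω, so V_mid = 28.4 × 1195/4495 = 7.548 V.
Stage 2 is itself unloaded: V_out = V_mid × R4/(R3+R4) = 7.548 × 768/1238 = 4.68 V.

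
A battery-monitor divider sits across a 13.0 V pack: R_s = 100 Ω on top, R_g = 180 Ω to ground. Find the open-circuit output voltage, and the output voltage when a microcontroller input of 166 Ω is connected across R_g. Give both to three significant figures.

Open-circuit: V = 13.0 × 180/(100 + 180) = 8.36 V.
With the load, R_g becomes R_g‖R_L = 86.36 Ω, so V = 13.0 × 86.36/186.4 = 6.02 V.

Unloaded: 8.36 V; loaded: 6.02 V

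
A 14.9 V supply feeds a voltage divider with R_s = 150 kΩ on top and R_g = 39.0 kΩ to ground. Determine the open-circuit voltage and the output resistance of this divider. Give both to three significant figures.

V_th = 3.07 V, R_th = 31.0 kΩ

V_th is the open-circuit tap voltage: 14.9 × 39.0/(150 + 39.0) = 3.07 V.
With the supply zeroed, R_s and R_g appear in parallel from the tap: R_th = R_s‖R_g = (150 × 39.0)/189.0 = 31.0 kΩ.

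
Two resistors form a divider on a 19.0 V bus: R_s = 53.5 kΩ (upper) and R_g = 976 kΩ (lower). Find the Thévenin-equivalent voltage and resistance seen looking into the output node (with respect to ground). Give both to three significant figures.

V_th = 18.0 V, R_th = 50.7 kΩ

V_th is the open-circuit tap voltage: 19.0 × 976/(53.5 + 976) = 18.0 V.
With the supply zeroed, R_s and R_g appear in parallel from the tap: R_th = R_s‖R_g = (53.5 × 976)/1030 = 50.7 kΩ.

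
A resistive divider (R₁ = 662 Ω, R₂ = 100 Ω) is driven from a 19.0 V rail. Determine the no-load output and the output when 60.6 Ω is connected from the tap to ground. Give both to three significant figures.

Unloaded: 2.49 V; loaded: 1.02 V

Open-circuit: V = 19.0 × 100/(662 + 100) = 2.49 V.
With the load, R₂ becomes R₂‖R_L = 37.73 Ω, so V = 19.0 × 37.73/699.7 = 1.02 V.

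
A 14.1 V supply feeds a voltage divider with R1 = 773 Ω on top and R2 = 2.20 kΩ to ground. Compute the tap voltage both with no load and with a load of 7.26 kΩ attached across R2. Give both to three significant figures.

Unloaded: 10.4 V; loaded: 9.67 V

Open-circuit: V = 14.1 × 2200/(773 + 2200) = 10.4 V.
With the load, R2 becomes R2‖R_L = 1688 Ω, so V = 14.1 × 1688/2461 = 9.67 V.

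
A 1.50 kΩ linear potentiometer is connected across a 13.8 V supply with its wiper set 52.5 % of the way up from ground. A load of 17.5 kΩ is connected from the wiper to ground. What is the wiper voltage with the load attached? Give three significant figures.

V ≈ 7.09 V

The wiper splits the pot into (1−α)R = 712.5 Ω above and αR = 787.5 Ω below.
Lower section ‖ load = 753.6 Ω.
V_wiper = 13.8 × 753.6/(712.5 + 753.6) = 7.09 V.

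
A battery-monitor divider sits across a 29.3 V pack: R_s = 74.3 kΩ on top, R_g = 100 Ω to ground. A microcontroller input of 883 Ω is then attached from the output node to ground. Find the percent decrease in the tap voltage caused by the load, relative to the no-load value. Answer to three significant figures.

The divider's output (Thévenin) resistance is R_s‖R_g = 99.87 Ω.
Fractional drop under load = R_th/(R_th + R_L) = 99.87 / (99.87 + 883) = 0.1016.
So the output falls by 10.2 %.

10.2 %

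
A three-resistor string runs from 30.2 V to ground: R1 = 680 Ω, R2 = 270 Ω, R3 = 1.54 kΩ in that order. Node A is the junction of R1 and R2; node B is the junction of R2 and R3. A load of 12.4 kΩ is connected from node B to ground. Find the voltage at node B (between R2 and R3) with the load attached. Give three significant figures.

V ≈ 17.8 V

At node B, R3 is in parallel with the load: R3‖R_L = 1370 Ω.
Below node A the resistance is R2 + (R3‖R_L) = 1640 Ω, so V_A = 30.2 × 1640/2320 = 21.35 V.
Then V_B = V_A × (R3‖R_L)/(R2 + R3‖R_L) = 21.35 × 1370/1640 = 17.8 V.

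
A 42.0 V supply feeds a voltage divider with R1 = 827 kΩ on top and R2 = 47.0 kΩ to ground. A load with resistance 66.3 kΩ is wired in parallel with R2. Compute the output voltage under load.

V_out ≈ 1.35 V

The load sits in parallel with R2: R2‖R_L = (47.0 × 66.3) / (47.0 + 66.3) = 27.50 kΩ.
V_out = 42.0 × 27.50 / (827 + 27.50) = 42.0 × 27.50/854.5 = 1.35 V.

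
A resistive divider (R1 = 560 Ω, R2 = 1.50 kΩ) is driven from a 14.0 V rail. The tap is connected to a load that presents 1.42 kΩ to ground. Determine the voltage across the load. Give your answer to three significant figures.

V_out ≈ 7.92 V

The load sits in parallel with R2: R2‖R_L = (1500 × 1420) / (1500 + 1420) = 729.5 Ω.
V_out = 14.0 × 729.5 / (560 + 729.5) = 14.0 × 729.5/1289 = 7.92 V.
(Unloaded it would have been 10.2 V.)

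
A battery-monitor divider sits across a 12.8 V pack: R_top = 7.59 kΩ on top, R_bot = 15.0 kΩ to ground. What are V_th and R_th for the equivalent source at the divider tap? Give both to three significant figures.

V_th is the open-circuit tap voltage: 12.8 × 15.0/(7.59 + 15.0) = 8.50 V.
With the supply zeroed, R_top and R_bot appear in parallel from the tap: R_th = R_top‖R_bot = (7.59 × 15.0)/22.59 = 5.04 kΩ.

V_th = 8.50 V, R_th = 5.04 kΩ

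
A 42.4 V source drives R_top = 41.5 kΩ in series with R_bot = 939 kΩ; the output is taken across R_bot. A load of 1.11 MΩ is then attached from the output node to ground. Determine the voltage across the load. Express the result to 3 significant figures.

The load sits in parallel with R_bot: R_bot‖R_L = (939 × 1110) / (939 + 1110) = 508.7 kΩ.
V_out = 42.4 × 508.7 / (41.5 + 508.7) = 42.4 × 508.7/550.2 = 39.2 V.

V_out ≈ 39.2 V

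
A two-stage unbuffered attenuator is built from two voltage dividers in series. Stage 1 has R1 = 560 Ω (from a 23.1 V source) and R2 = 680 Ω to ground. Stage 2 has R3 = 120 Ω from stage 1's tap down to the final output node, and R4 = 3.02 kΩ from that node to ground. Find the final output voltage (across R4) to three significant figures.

Stage 2 presents R3+R4 = 3140 Ω as a load on stage 1's tap.
Stage 1's lower leg becomes R2‖(R3+R4) = 559.0 Ω, so V_mid = 23.1 × 559.0/1119 = 11.54 V.
Stage 2 is itself unloaded: V_out = V_mid × R4/(R3+R4) = 11.54 × 3020/3140 = 11.1 V.

V_out ≈ 11.1 V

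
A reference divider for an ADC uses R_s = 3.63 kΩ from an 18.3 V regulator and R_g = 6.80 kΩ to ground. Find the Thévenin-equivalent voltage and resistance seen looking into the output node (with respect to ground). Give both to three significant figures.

V_th is the open-circuit tap voltage: 18.3 × 6.80/(3.63 + 6.80) = 11.9 V.
With the supply zeroed, R_s and R_g appear in parallel from the tap: R_th = R_s‖R_g = (3.63 × 6.80)/10.43 = 2.37 kΩ.

V_th = 11.9 V, R_th = 2.37 kΩ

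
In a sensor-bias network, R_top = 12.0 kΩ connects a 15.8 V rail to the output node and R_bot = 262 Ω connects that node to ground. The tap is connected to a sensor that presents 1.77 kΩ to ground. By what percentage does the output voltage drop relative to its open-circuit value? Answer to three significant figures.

12.7 %

Unloaded V = 15.8 × 262/12260 = 0.33760 V.
Loaded: R_bot‖R_L = 228.2 Ω, giving V = 15.8 × 228.2/12230 = 0.29488 V.
Drop = (0.33760 − 0.29488) / 0.33760 = 12.7 %.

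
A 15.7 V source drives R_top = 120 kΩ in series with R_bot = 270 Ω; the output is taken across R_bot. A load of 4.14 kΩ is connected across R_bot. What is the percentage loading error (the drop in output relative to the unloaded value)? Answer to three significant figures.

6.11 %

The divider's output (Thévenin) resistance is R_top‖R_bot = 269.4 Ω.
Fractional drop under load = R_th/(R_th + R_L) = 269.4 / (269.4 + 4140) = 0.06110.
So the output falls by 6.11 %.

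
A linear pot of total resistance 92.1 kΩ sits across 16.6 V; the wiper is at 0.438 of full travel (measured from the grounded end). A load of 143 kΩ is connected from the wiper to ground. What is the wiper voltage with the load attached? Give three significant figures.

The wiper splits the pot into (1−α)R = 51.76 kΩ above and αR = 40.34 kΩ below.
Lower section ‖ load = 31.46 kΩ.
V_wiper = 16.6 × 31.46/(51.76 + 31.46) = 6.28 V.

V ≈ 6.28 V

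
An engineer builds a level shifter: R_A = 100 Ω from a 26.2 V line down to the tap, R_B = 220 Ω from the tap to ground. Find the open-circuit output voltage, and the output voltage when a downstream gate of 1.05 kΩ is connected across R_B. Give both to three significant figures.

Open-circuit: V = 26.2 × 220/(100 + 220) = 18.0 V.
With the load, R_B becomes R_B‖R_L = 181.9 Ω, so V = 26.2 × 181.9/281.9 = 16.9 V.

Unloaded: 18.0 V; loaded: 16.9 V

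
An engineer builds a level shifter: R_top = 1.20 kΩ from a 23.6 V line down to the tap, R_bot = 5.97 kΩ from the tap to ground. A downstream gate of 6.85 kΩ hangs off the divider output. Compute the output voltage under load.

The load sits in parallel with R_bot: R_bot‖R_L = (5.97 × 6.85) / (5.97 + 6.85) = 3.190 kΩ.
V_out = 23.6 × 3.190 / (1.20 + 3.190) = 23.6 × 3.190/4.390 = 17.1 V.
(Unloaded it would have been 19.7 V.)

V_out ≈ 17.1 V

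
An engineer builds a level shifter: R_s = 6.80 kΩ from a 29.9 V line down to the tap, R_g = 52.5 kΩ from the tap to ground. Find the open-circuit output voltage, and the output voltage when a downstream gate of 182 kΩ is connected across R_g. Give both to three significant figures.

Open-circuit: V = 29.9 × 52.5/(6.80 + 52.5) = 26.5 V.
With the load, R_g becomes R_g‖R_L = 40.75 kΩ, so V = 29.9 × 40.75/47.55 = 25.6 V.

Unloaded: 26.5 V; loaded: 25.6 V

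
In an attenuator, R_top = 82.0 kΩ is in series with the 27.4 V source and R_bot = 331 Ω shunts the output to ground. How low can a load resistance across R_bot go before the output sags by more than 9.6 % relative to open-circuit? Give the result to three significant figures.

Output resistance R_th = R_top‖R_bot = (82000 × 331)/82330 = 329.7 Ω.
The fractional drop is R_th/(R_th + R_L); requiring this ≤ 0.0960 gives R_L ≥ R_th(1/0.0960 − 1) = 329.7 × 9.417 = 3.10 kΩ.

R_L(min) ≈ 3.10 kΩ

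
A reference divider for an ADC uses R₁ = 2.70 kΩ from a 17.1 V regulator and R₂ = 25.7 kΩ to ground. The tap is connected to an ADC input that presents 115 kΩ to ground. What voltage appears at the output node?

The load sits in parallel with R₂: R₂‖R_L = (25.7 × 115) / (25.7 + 115) = 21.01 kΩ.
V_out = 17.1 × 21.01 / (2.70 + 21.01) = 17.1 × 21.01/23.71 = 15.2 V.
(Unloaded it would have been 15.5 V.)

V_out ≈ 15.2 V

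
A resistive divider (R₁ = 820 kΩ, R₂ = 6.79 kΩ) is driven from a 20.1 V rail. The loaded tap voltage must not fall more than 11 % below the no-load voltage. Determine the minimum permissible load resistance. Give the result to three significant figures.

Output resistance R_th = R₁‖R₂ = (820 × 6.79)/826.8 = 6.734 kΩ.
The fractional drop is R_th/(R_th + R_L); requiring this ≤ 0.110 gives R_L ≥ R_th(1/0.110 − 1) = 6.734 × 8.091 = 54.5 kΩ.

R_L(min) ≈ 54.5 kΩ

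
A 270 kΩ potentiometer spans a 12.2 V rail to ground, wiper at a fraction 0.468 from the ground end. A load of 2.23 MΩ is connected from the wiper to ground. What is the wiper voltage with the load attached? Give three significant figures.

V ≈ 5.54 V

The wiper splits the pot into (1−α)R = 143.6 kΩ above and αR = 126.4 kΩ below.
Lower section ‖ load = 119.6 kΩ.
V_wiper = 12.2 × 119.6/(143.6 + 119.6) = 5.54 V.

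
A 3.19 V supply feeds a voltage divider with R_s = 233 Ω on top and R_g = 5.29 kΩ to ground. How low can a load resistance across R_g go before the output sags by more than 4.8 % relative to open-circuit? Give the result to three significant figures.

R_L(min) ≈ 4.43 kΩ

Output resistance R_th = R_s‖R_g = (233 × 5290)/5523 = 223.2 Ω.
The fractional drop is R_th/(R_th + R_L); requiring this ≤ 0.0480 gives R_L ≥ R_th(1/0.0480 − 1) = 223.2 × 19.83 = 4.43 kΩ.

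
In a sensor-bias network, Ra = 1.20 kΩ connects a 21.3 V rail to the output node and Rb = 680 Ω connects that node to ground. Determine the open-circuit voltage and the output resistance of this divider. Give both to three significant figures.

V_th is the open-circuit tap voltage: 21.3 × 680/(1200 + 680) = 7.70 V.
With the supply zeroed, Ra and Rb appear in parallel from the tap: R_th = Ra‖Rb = (1200 × 680)/1880 = 434 Ω.

V_th = 7.70 V, R_th = 434 Ω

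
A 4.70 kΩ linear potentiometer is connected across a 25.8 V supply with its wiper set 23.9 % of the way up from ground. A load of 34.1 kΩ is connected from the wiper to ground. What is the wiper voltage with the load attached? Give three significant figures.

V ≈ 6.02 V

The wiper splits the pot into (1−α)R = 3.577 kΩ above and αR = 1.123 kΩ below.
Lower section ‖ load = 1.087 kΩ.
V_wiper = 25.8 × 1.087/(3.577 + 1.087) = 6.02 V.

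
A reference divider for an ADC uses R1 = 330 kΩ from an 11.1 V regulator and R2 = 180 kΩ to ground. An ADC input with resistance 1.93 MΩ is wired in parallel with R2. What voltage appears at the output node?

V_out ≈ 3.69 V

The load sits in parallel with R2: R2‖R_L = (180 × 1930) / (180 + 1930) = 164.6 kΩ.
V_out = 11.1 × 164.6 / (330 + 164.6) = 11.1 × 164.6/494.6 = 3.69 V.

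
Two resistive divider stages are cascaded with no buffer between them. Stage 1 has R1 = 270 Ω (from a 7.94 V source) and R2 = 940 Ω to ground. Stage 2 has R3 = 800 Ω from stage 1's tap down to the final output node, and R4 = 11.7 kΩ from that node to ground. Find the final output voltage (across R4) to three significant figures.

Stage 2 presents R3+R4 = 12500 Ω as a load on stage 1's tap.
Stage 1's lower leg becomes R2‖(R3+R4) = 874.3 Ω, so V_mid = 7.94 × 874.3/1144 = 6.066 V.
Stage 2 is itself unloaded: V_out = V_mid × R4/(R3+R4) = 6.066 × 11700/12500 = 5.68 V.

V_out ≈ 5.68 V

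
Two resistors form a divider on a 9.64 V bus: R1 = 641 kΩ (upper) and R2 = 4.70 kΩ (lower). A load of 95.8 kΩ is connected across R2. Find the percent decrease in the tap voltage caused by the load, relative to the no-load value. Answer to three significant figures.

The divider's output (Thévenin) resistance is R1‖R2 = 4.666 kΩ.
Fractional drop under load = R_th/(R_th + R_L) = 4.666 / (4.666 + 95.8) = 0.04644.
So the output falls by 4.64 %.

4.64 %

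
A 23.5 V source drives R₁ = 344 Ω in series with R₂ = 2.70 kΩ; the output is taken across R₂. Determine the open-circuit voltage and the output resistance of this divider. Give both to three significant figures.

V_th is the open-circuit tap voltage: 23.5 × 2700/(344 + 2700) = 20.8 V.
With the supply zeroed, R₁ and R₂ appear in parallel from the tap: R_th = R₁‖R₂ = (344 × 2700)/3044 = 305 Ω.

V_th = 20.8 V, R_th = 305 Ω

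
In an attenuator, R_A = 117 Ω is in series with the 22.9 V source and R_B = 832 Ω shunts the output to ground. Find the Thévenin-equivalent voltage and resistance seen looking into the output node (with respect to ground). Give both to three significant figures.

V_th = 20.1 V, R_th = 103 Ω

V_th is the open-circuit tap voltage: 22.9 × 832/(117 + 832) = 20.1 V.
With the supply zeroed, R_A and R_B appear in parallel from the tap: R_th = R_A‖R_B = (117 × 832)/949.0 = 103 Ω.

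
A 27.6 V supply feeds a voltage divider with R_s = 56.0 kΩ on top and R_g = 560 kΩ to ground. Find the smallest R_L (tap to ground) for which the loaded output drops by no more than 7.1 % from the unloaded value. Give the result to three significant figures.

Output resistance R_th = R_s‖R_g = (56.0 × 560)/616.0 = 50.91 kΩ.
The fractional drop is R_th/(R_th + R_L); requiring this ≤ 0.0710 gives R_L ≥ R_th(1/0.0710 − 1) = 50.91 × 13.08 = 666 kΩ.

R_L(min) ≈ 666 kΩ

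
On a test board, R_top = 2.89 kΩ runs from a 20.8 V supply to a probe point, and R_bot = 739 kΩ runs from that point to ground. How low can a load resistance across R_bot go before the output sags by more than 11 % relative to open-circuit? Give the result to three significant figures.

R_L(min) ≈ 23.3 kΩ

Output resistance R_th = R_top‖R_bot = (2.89 × 739)/741.9 = 2.879 kΩ.
The fractional drop is R_th/(R_th + R_L); requiring this ≤ 0.110 gives R_L ≥ R_th(1/0.110 − 1) = 2.879 × 8.091 = 23.3 kΩ.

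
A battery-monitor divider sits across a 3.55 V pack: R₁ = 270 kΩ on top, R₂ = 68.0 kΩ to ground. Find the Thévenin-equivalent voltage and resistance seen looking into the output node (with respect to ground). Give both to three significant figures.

V_th is the open-circuit tap voltage: 3.55 × 68.0/(270 + 68.0) = 0.714 V.
With the supply zeroed, R₁ and R₂ appear in parallel from the tap: R_th = R₁‖R₂ = (270 × 68.0)/338.0 = 54.3 kΩ.

V_th = 0.714 V, R_th = 54.3 kΩ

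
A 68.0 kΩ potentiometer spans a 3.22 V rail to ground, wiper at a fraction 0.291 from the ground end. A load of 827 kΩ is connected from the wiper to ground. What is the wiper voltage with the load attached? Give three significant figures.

V ≈ 0.921 V

The wiper splits the pot into (1−α)R = 48.21 kΩ above and αR = 19.79 kΩ below.
Lower section ‖ load = 19.33 kΩ.
V_wiper = 3.22 × 19.33/(48.21 + 19.33) = 0.921 V.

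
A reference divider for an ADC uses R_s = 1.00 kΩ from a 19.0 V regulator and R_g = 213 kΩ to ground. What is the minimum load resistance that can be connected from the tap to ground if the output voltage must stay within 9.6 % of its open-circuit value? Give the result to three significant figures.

R_L(min) ≈ 9.37 kΩ

Output resistance R_th = R_s‖R_g = (1000 × 213000)/214000 = 995.3 Ω.
The fractional drop is R_th/(R_th + R_L); requiring this ≤ 0.0960 gives R_L ≥ R_th(1/0.0960 − 1) = 995.3 × 9.417 = 9.37 kΩ.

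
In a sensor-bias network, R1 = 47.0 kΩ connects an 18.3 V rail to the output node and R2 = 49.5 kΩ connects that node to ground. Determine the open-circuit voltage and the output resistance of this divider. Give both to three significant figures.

V_th is the open-circuit tap voltage: 18.3 × 49.5/(47.0 + 49.5) = 9.39 V.
With the supply zeroed, R1 and R2 appear in parallel from the tap: R_th = R1‖R2 = (47.0 × 49.5)/96.50 = 24.1 kΩ.

V_th = 9.39 V, R_th = 24.1 kΩ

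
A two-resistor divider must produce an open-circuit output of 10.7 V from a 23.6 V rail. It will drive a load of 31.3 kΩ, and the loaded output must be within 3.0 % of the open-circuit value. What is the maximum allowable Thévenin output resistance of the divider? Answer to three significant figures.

R_th ≤ 968 Ω

Loading drop = R_th/(R_th + R_L) ≤ 0.0300, so R_th ≤ R_L · ε/(1−ε) = 31.3 kΩ × 0.0300/0.9700 = 968 Ω.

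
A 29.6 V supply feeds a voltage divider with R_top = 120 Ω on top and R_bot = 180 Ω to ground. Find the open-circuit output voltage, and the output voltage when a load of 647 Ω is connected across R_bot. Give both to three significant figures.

Unloaded: 17.8 V; loaded: 16.0 V

Open-circuit: V = 29.6 × 180/(120 + 180) = 17.8 V.
With the load, R_bot becomes R_bot‖R_L = 140.8 Ω, so V = 29.6 × 140.8/260.8 = 16.0 V.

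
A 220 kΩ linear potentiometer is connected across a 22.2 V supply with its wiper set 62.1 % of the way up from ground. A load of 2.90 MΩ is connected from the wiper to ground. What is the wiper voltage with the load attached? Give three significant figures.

The wiper splits the pot into (1−α)R = 83.38 kΩ above and αR = 136.6 kΩ below.
Lower section ‖ load = 130.5 kΩ.
V_wiper = 22.2 × 130.5/(83.38 + 130.5) = 13.5 V.

V ≈ 13.5 V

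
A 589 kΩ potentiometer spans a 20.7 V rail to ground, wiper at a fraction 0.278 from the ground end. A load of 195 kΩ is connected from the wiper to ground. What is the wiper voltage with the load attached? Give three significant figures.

The wiper splits the pot into (1−α)R = 425.3 kΩ above and αR = 163.7 kΩ below.
Lower section ‖ load = 89.00 kΩ.
V_wiper = 20.7 × 89.00/(425.3 + 89.00) = 3.58 V.

V ≈ 3.58 V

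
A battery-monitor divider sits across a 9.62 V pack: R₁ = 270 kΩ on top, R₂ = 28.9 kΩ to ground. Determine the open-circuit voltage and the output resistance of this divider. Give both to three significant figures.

V_th = 0.930 V, R_th = 26.1 kΩ

V_th is the open-circuit tap voltage: 9.62 × 28.9/(270 + 28.9) = 0.930 V.
With the supply zeroed, R₁ and R₂ appear in parallel from the tap: R_th = R₁‖R₂ = (270 × 28.9)/298.9 = 26.1 kΩ.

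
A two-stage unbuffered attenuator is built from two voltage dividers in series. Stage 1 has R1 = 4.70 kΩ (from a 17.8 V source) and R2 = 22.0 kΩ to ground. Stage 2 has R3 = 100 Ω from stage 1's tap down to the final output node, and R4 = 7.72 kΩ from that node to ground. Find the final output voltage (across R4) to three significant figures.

Stage 2 presents R3+R4 = 7820 Ω as a load on stage 1's tap.
Stage 1's lower leg becomes R2‖(R3+R4) = 5769 Ω, so V_mid = 17.8 × 5769/10470 = 9.809 V.
Stage 2 is itself unloaded: V_out = V_mid × R4/(R3+R4) = 9.809 × 7720/7820 = 9.68 V.

V_out ≈ 9.68 V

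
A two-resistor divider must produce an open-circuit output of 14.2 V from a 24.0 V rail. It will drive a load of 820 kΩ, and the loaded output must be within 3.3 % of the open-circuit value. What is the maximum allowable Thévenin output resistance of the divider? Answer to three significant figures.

R_th ≤ 28.0 kΩ

Loading drop = R_th/(R_th + R_L) ≤ 0.0330, so R_th ≤ R_L · ε/(1−ε) = 820 kΩ × 0.0330/0.9670 = 28.0 kΩ.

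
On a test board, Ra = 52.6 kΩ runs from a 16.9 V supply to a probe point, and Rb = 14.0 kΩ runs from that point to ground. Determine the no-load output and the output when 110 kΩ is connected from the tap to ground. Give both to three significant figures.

Open-circuit: V = 16.9 × 14.0/(52.6 + 14.0) = 3.55 V.
With the load, Rb becomes Rb‖R_L = 12.42 kΩ, so V = 16.9 × 12.42/65.02 = 3.23 V.

Unloaded: 3.55 V; loaded: 3.23 V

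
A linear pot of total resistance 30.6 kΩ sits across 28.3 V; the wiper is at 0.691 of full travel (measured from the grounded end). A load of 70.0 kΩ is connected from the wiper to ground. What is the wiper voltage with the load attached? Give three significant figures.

The wiper splits the pot into (1−α)R = 9.455 kΩ above and αR = 21.14 kΩ below.
Lower section ‖ load = 16.24 kΩ.
V_wiper = 28.3 × 16.24/(9.455 + 16.24) = 17.9 V.

V ≈ 17.9 V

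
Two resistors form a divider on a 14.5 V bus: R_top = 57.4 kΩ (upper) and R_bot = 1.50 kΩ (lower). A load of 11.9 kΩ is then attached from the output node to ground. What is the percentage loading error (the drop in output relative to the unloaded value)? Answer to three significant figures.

The divider's output (Thévenin) resistance is R_top‖R_bot = 1.462 kΩ.
Fractional drop under load = R_th/(R_th + R_L) = 1.462 / (1.462 + 11.9) = 0.1094.
So the output falls by 10.9 %.

10.9 %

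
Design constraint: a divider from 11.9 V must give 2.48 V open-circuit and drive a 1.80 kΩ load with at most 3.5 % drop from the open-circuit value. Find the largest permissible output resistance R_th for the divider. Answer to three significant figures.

Loading drop = R_th/(R_th + R_L) ≤ 0.0350, so R_th ≤ R_L · ε/(1−ε) = 1.80 kΩ × 0.0350/0.9650 = 65.3 Ω.

R_th ≤ 65.3 Ω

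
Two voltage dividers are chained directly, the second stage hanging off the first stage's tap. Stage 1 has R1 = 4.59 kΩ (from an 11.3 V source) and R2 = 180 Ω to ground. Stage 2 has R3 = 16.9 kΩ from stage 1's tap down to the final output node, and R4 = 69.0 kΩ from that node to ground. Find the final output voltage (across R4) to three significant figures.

V_out ≈ 0.342 V

Stage 2 presents R3+R4 = 85900 Ω as a load on stage 1's tap.
Stage 1's lower leg becomes R2‖(R3+R4) = 179.6 Ω, so V_mid = 11.3 × 179.6/4770 = 0.4256 V.
Stage 2 is itself unloaded: V_out = V_mid × R4/(R3+R4) = 0.4256 × 69000/85900 = 0.342 V.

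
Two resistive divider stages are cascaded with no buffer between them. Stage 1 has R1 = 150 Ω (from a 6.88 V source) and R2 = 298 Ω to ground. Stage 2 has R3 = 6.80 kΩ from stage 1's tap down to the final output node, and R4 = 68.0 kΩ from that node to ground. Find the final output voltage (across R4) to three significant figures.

V_out ≈ 4.15 V

Stage 2 presents R3+R4 = 74800 Ω as a load on stage 1's tap.
Stage 1's lower leg becomes R2‖(R3+R4) = 296.8 Ω, so V_mid = 6.88 × 296.8/446.8 = 4.570 V.
Stage 2 is itself unloaded: V_out = V_mid × R4/(R3+R4) = 4.570 × 68000/74800 = 4.15 V.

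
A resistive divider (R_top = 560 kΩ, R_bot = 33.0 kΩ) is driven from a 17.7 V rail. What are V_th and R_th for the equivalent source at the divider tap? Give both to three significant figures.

V_th = 0.985 V, R_th = 31.2 kΩ

V_th is the open-circuit tap voltage: 17.7 × 33.0/(560 + 33.0) = 0.985 V.
With the supply zeroed, R_top and R_bot appear in parallel from the tap: R_th = R_top‖R_bot = (560 × 33.0)/593.0 = 31.2 kΩ.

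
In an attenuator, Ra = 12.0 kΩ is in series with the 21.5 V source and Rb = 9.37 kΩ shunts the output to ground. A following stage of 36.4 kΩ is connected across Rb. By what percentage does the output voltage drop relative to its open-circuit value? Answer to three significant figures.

The divider's output (Thévenin) resistance is Ra‖Rb = 5.262 kΩ.
Fractional drop under load = R_th/(R_th + R_L) = 5.262 / (5.262 + 36.4) = 0.1263.
So the output falls by 12.6 %.

12.6 %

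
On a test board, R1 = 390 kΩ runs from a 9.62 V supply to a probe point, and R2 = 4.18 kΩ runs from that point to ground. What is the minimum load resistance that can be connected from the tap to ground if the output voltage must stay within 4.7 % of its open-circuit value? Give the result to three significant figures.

Output resistance R_th = R1‖R2 = (390 × 4.18)/394.2 = 4.136 kΩ.
The fractional drop is R_th/(R_th + R_L); requiring this ≤ 0.0470 gives R_L ≥ R_th(1/0.0470 − 1) = 4.136 × 20.28 = 83.9 kΩ.

R_L(min) ≈ 83.9 kΩ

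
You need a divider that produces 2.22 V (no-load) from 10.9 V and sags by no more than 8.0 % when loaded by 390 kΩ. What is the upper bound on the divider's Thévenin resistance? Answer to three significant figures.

R_th ≤ 33.9 kΩ

Loading drop = R_th/(R_th + R_L) ≤ 0.0800, so R_th ≤ R_L · ε/(1−ε) = 390 kΩ × 0.0800/0.9200 = 33.9 kΩ.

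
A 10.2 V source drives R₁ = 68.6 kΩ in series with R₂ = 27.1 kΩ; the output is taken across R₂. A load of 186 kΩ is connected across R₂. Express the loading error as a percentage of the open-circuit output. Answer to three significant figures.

Unloaded V = 10.2 × 27.1/95.70 = 2.8884 V.
Loaded: R₂‖R_L = 23.65 kΩ, giving V = 10.2 × 23.65/92.25 = 2.6153 V.
Drop = (2.8884 − 2.6153) / 2.8884 = 9.46 %.

9.46 %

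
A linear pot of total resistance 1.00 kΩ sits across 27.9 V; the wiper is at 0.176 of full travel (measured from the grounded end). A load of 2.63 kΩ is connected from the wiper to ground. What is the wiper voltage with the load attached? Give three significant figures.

V ≈ 4.65 V

The wiper splits the pot into (1−α)R = 824.0 Ω above and αR = 176.0 Ω below.
Lower section ‖ load = 165.0 Ω.
V_wiper = 27.9 × 165.0/(824.0 + 165.0) = 4.65 V.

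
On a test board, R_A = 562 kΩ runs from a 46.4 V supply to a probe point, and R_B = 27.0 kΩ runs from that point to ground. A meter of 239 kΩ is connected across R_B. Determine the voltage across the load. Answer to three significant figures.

The load sits in parallel with R_B: R_B‖R_L = (27.0 × 239) / (27.0 + 239) = 24.26 kΩ.
V_out = 46.4 × 24.26 / (562 + 24.26) = 46.4 × 24.26/586.3 = 1.92 V.

V_out ≈ 1.92 V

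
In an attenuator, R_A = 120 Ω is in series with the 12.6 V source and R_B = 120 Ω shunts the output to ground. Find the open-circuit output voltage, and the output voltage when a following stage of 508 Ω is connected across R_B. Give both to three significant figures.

Open-circuit: V = 12.6 × 120/(120 + 120) = 6.30 V.
With the load, R_B becomes R_B‖R_L = 97.07 Ω, so V = 12.6 × 97.07/217.1 = 5.63 V.

Unloaded: 6.30 V; loaded: 5.63 V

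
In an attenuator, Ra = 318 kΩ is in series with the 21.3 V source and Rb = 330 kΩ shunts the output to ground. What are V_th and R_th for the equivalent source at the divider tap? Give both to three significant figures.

V_th is the open-circuit tap voltage: 21.3 × 330/(318 + 330) = 10.8 V.
With the supply zeroed, Ra and Rb appear in parallel from the tap: R_th = Ra‖Rb = (318 × 330)/648.0 = 162 kΩ.

V_th = 10.8 V, R_th = 162 kΩ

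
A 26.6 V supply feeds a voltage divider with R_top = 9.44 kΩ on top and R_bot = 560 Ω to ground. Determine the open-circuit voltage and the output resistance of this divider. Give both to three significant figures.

V_th = 1.49 V, R_th = 529 Ω

V_th is the open-circuit tap voltage: 26.6 × 560/(9440 + 560) = 1.49 V.
With the supply zeroed, R_top and R_bot appear in parallel from the tap: R_th = R_top‖R_bot = (9440 × 560)/10000 = 529 Ω.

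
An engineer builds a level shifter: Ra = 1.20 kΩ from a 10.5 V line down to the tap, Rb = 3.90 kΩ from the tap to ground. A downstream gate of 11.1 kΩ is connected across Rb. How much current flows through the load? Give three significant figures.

I_L ≈ 0.668 mA

Rb‖R_L = 2.886 kΩ; V_out = 10.5 × 2.886/4.086 = 7.416 V.
I_L = V_out / R_L = 7.416 / 11.1 kΩ = 0.668 mA.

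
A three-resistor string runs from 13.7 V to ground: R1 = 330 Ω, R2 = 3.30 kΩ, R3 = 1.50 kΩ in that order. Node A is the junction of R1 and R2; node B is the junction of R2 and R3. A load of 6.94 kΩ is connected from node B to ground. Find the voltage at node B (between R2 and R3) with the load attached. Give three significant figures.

At node B, R3 is in parallel with the load: R3‖R_L = 1233 Ω.
Below node A the resistance is R2 + (R3‖R_L) = 4533 Ω, so V_A = 13.7 × 4533/4863 = 12.77 V.
Then V_B = V_A × (R3‖R_L)/(R2 + R3‖R_L) = 12.77 × 1233/4533 = 3.47 V.

V ≈ 3.47 V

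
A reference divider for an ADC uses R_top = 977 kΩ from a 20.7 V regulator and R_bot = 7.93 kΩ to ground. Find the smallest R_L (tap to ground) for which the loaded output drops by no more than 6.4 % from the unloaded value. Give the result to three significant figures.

R_L(min) ≈ 115 kΩ

Output resistance R_th = R_top‖R_bot = (977 × 7.93)/984.9 = 7.866 kΩ.
The fractional drop is R_th/(R_th + R_L); requiring this ≤ 0.0640 gives R_L ≥ R_th(1/0.0640 − 1) = 7.866 × 14.62 = 115 kΩ.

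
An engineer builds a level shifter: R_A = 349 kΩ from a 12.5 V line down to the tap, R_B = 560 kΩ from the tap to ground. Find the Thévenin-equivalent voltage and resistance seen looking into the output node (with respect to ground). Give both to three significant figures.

V_th = 7.70 V, R_th = 215 kΩ

V_th is the open-circuit tap voltage: 12.5 × 560/(349 + 560) = 7.70 V.
With the supply zeroed, R_A and R_B appear in parallel from the tap: R_th = R_A‖R_B = (349 × 560)/909.0 = 215 kΩ.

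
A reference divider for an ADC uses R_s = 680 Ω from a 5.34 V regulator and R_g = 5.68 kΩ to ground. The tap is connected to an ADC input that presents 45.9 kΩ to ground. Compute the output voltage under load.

The load sits in parallel with R_g: R_g‖R_L = (5680 × 45900) / (5680 + 45900) = 5055 Ω.
V_out = 5.34 × 5055 / (680 + 5055) = 5.34 × 5055/5735 = 4.71 V.
(Unloaded it would have been 4.77 V.)

V_out ≈ 4.71 V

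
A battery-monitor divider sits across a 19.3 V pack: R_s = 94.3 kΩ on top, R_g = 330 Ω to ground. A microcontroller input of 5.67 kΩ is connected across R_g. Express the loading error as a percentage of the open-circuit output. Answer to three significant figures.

5.48 %

The divider's output (Thévenin) resistance is R_s‖R_g = 328.8 Ω.
Fractional drop under load = R_th/(R_th + R_L) = 328.8 / (328.8 + 5670) = 0.05482.
So the output falls by 5.48 %.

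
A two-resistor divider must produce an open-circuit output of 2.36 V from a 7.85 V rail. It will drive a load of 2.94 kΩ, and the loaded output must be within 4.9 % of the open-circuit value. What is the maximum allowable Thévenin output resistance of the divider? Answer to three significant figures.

Loading drop = R_th/(R_th + R_L) ≤ 0.0490, so R_th ≤ R_L · ε/(1−ε) = 2.94 kΩ × 0.0490/0.9510 = 151 Ω.

R_th ≤ 151 Ω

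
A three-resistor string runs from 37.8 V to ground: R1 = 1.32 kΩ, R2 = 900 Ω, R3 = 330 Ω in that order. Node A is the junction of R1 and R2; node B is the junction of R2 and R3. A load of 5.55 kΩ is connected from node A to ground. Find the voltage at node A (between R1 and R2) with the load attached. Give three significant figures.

V ≈ 16.4 V

Below node A the series string R2+R3 = 1230 Ω sits in parallel with the 5550 Ω load: 1007 Ω.
V_A = 37.8 × 1007/(1320 + 1007) = 16.4 V.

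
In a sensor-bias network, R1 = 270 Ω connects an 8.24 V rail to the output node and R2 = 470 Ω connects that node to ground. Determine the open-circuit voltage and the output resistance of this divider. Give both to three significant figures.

V_th is the open-circuit tap voltage: 8.24 × 470/(270 + 470) = 5.23 V.
With the supply zeroed, R1 and R2 appear in parallel from the tap: R_th = R1‖R2 = (270 × 470)/740.0 = 171 Ω.

V_th = 5.23 V, R_th = 171 Ω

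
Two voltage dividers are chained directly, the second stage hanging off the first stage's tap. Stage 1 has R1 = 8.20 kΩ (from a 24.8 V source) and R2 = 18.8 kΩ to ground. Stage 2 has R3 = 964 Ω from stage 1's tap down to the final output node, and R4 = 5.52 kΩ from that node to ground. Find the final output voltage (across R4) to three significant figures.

Stage 2 presents R3+R4 = 6484 Ω as a load on stage 1's tap.
Stage 1's lower leg becomes R2‖(R3+R4) = 4821 Ω, so V_mid = 24.8 × 4821/13020 = 9.182 V.
Stage 2 is itself unloaded: V_out = V_mid × R4/(R3+R4) = 9.182 × 5520/6484 = 7.82 V.

V_out ≈ 7.82 V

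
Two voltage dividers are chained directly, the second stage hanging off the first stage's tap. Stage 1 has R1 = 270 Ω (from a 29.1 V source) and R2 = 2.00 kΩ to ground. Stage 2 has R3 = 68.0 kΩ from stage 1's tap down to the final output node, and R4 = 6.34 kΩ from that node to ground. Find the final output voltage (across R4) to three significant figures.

V_out ≈ 2.18 V

Stage 2 presents R3+R4 = 74340 Ω as a load on stage 1's tap.
Stage 1's lower leg becomes R2‖(R3+R4) = 1948 Ω, so V_mid = 29.1 × 1948/2218 = 25.56 V.
Stage 2 is itself unloaded: V_out = V_mid × R4/(R3+R4) = 25.56 × 6340/74340 = 2.18 V.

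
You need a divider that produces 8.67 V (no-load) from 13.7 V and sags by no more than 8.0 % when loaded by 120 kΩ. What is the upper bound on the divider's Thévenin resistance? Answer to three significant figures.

Loading drop = R_th/(R_th + R_L) ≤ 0.0800, so R_th ≤ R_L · ε/(1−ε) = 120 kΩ × 0.0800/0.9200 = 10.4 kΩ.

R_th ≤ 10.4 kΩ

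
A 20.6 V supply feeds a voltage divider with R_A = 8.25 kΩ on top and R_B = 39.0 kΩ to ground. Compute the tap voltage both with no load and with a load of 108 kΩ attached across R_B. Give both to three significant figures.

Unloaded: 17.0 V; loaded: 16.0 V

Open-circuit: V = 20.6 × 39.0/(8.25 + 39.0) = 17.0 V.
With the load, R_B becomes R_B‖R_L = 28.65 kΩ, so V = 20.6 × 28.65/36.90 = 16.0 V.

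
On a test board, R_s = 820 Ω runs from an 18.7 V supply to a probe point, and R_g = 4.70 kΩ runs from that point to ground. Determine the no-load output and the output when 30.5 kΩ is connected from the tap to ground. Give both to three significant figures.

Open-circuit: V = 18.7 × 4700/(820 + 4700) = 15.9 V.
With the load, R_g becomes R_g‖R_L = 4072 Ω, so V = 18.7 × 4072/4892 = 15.6 V.

Unloaded: 15.9 V; loaded: 15.6 V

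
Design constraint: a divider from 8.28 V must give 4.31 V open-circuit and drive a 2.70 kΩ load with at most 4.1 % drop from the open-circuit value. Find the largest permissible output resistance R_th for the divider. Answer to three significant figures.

R_th ≤ 115 Ω

Loading drop = R_th/(R_th + R_L) ≤ 0.0410, so R_th ≤ R_L · ε/(1−ε) = 2.70 kΩ × 0.0410/0.9590 = 115 Ω.
(Any R1, R2 with R2/(R1+R2) = 0.521 and R1‖R2 ≤ 115 Ω will meet the spec.)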